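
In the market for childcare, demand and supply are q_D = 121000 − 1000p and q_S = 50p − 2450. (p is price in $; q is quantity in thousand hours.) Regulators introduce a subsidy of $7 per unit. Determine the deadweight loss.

In inverse form: demand p = 121 − 0.001q, supply p = 49 + 0.02q.
Competitive equilibrium: 121 − 0.001q = 49 + 0.02q → q* = 3428.5714, p* = 117.5714.
The subsidy lowers effective supply by 7: p = 42 + 0.02q.
New quantity: 121 − 0.001q = 42 + 0.02q → q' = 3761.9048.
Overproduction Δq = 3761.9048 − 3428.5714 = 333.3334; wedge = subsidy = 7.
DWL = ½ × 333.3334 × 7 = $1166.67 thousand.

$1166.67 thousand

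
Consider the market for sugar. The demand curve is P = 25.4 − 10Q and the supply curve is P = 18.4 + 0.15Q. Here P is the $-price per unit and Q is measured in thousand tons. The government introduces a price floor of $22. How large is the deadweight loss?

Competitive equilibrium: 25.4 − 10Q = 18.4 + 0.15Q → Q* = 0.6897, P* = 18.5034.
At the floor P = 22, quantity demanded = (25.4 − 22)/10 = 0.34.
Sellers' marginal cost at Q' = 0.34: 18.4 + 0.15·0.34 = 18.451.
ΔQ = 0.6897 − 0.34 = 0.3497; wedge = 22 − 18.451 = 3.549.
The triangle = ½ × 0.3497 × 3.549 = $0.62 thousand.

$0.62 thousand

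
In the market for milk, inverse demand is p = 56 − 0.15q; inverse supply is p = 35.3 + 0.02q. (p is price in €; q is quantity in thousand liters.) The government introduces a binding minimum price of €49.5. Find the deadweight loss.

€522.88 thousand

Competitive equilibrium: 56 − 0.15q = 35.3 + 0.02q → q* = 121.76471, p* = 37.73529.
At the floor p = 49.5, quantity demanded = (56 − 49.5)/0.15 = 43.33333.
Sellers' marginal cost at q' = 43.33333: 35.3 + 0.02·43.33333 = 36.16667.
Δq = 121.76471 − 43.33333 = 78.43138; wedge = 49.5 − 36.16667 = 13.33333.
The triangle = ½ × 78.43138 × 13.33333 = €522.88 thousand.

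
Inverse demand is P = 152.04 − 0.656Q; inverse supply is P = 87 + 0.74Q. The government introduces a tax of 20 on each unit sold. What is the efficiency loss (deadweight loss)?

Competitive equilibrium: 152.04 − 0.656Q = 87 + 0.74Q → Q* = 46.5903, P* = 121.4768.
With the tax, the buyer price exceeds the seller price by 20: (152.04 − 0.656Q) − (87 + 0.74Q) = 20 → Q' = 32.2636.
ΔQ = 46.5903 − 32.2636 = 14.3267; the wedge equals the tax, 20.
The triangle = ½ × 14.3267 × 20 = 143.27.

143.27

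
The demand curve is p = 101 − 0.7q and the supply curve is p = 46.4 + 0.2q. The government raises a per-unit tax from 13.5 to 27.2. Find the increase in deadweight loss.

Competitive equilibrium: 101 − 0.7q = 46.4 + 0.2q → q* = 60.6667, p* = 58.5333.
For a per-unit tax t: Δq = t/0.9, so DWL = ½·t·(t/0.9) = t²/1.8.
At t = 13.5: DWL = 101.25. At t = 27.2: DWL = 411.022.
Increase = 411.022 − 101.25 = 309.77.

309.77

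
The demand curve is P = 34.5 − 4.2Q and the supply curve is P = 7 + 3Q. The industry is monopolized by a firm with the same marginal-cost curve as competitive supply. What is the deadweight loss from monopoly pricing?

Competitive equilibrium: 34.5 − 4.2Q = 7 + 3Q → Q* = 3.8194, P* = 18.4583.
Marginal revenue: MR = 34.5 − 8.4Q. Set MR = MC: 34.5 − 8.4Q = 7 + 3Q → Q_m = 2.4123.
Price P_m = 34.5 − 4.2·2.4123 = 24.3683; MC(Q_m) = 7 + 3·2.4123 = 14.2369.
Competitive Q* = 3.8194, so ΔQ = 1.4071; wedge = 24.3683 − 14.2369 = 10.1314.
Welfare loss = ½ × 1.4071 × 10.1314 = 7.13.

7.13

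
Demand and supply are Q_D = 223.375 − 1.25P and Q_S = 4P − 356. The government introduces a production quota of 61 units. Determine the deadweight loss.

313.30

In inverse form: demand P = 178.7 − 0.8Q, supply P = 89 + 0.25Q.
Competitive equilibrium: 178.7 − 0.8Q = 89 + 0.25Q → Q* = 85.4286, P* = 110.3571.
At Q = 61: demand price = 178.7 − 0.8·61 = 129.9; supply price = 89 + 0.25·61 = 104.25.
ΔQ = 85.4286 − 61 = 24.4286; wedge = 129.9 − 104.25 = 25.65.
The triangle = ½ × 24.4286 × 25.65 = 313.30.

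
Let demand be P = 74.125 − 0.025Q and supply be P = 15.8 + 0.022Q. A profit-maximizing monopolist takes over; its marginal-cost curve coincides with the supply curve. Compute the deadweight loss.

Competitive equilibrium: 74.125 − 0.025Q = 15.8 + 0.022Q → Q* = 1240.957447, P* = 43.101064.
Marginal revenue: MR = 74.125 − 0.05Q. Set MR = MC: 74.125 − 0.05Q = 15.8 + 0.022Q → Q_m = 810.069444.
Price P_m = 74.125 − 0.025·810.069444 = 53.873264; MC(Q_m) = 15.8 + 0.022·810.069444 = 33.621528.
Competitive Q* = 1240.957447, so ΔQ = 430.888003; wedge = 53.873264 − 33.621528 = 20.251736.
The triangle = ½ × 430.888003 × 20.251736 = 4363.12.

4363.12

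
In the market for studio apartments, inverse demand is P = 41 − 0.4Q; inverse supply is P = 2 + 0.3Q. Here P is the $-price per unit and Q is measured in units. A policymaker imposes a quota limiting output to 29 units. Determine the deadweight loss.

Competitive equilibrium: 41 − 0.4Q = 2 + 0.3Q → Q* = 55.7143, P* = 18.7143.
At Q = 29: demand price = 41 − 0.4·29 = 29.4; supply price = 2 + 0.3·29 = 10.7.
ΔQ = 55.7143 − 29 = 26.7143; wedge = 29.4 − 10.7 = 18.7.
Welfare loss = ½ × 26.7143 × 18.7 = $249.78.

$249.78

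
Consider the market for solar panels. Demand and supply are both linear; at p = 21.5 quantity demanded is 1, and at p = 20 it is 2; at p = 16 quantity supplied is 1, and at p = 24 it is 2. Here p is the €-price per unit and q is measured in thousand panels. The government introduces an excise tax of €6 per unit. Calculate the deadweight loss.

€1.89 thousand

Demand slope = (20 − 21.5)/(2 − 1) = −1.5, so p = 23 − 1.5q.
Supply slope = (24 − 16)/(2 − 1) = 8, so p = 8 + 8q.
Competitive equilibrium: 23 − 1.5q = 8 + 8q → q* = 1.5789, p* = 20.6316.
With the tax, the buyer price exceeds the seller price by 6: (23 − 1.5q) − (8 + 8q) = 6 → q' = 0.9474.
Δq = 1.5789 − 0.9474 = 0.6315; the wedge equals the tax, 6.
DWL = ½ × 0.6315 × 6 = €1.89 thousand.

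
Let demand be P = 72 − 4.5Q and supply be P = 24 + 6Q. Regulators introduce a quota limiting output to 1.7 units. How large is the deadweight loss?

Competitive equilibrium: 72 − 4.5Q = 24 + 6Q → Q* = 4.5714, P* = 51.4286.
At Q = 1.7: demand price = 72 − 4.5·1.7 = 64.35; supply price = 24 + 6·1.7 = 34.2.
ΔQ = 4.5714 − 1.7 = 2.8714; wedge = 64.35 − 34.2 = 30.15.
Deadweight loss = ½ × 2.8714 × 30.15 = 43.29.

43.29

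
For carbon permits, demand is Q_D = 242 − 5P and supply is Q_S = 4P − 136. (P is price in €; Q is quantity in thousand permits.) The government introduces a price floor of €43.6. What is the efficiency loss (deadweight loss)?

€14.40 thousand

In inverse form: demand P = 48.4 − 0.2Q, supply P = 34 + 0.25Q.
Competitive equilibrium: 48.4 − 0.2Q = 34 + 0.25Q → Q* = 32, P* = 42.
At the floor P = 43.6, quantity demanded = (48.4 − 43.6)/0.2 = 24.
Sellers' marginal cost at Q' = 24: 34 + 0.25·24 = 40.
ΔQ = 32 − 24 = 8; wedge = 43.6 − 40 = 3.6.
DWL = ½ × 8 × 3.6 = €14.40 thousand.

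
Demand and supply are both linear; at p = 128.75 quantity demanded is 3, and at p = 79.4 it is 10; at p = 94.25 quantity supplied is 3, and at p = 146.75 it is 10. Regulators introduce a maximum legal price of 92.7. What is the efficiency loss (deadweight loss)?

48.34

Demand slope = (79.4 − 128.75)/(10 − 3) = −7.05, so p = 149.9 − 7.05q.
Supply slope = (146.75 − 94.25)/(10 − 3) = 7.5, so p = 71.75 + 7.5q.
Competitive equilibrium: 149.9 − 7.05q = 71.75 + 7.5q → q* = 5.3711, p* = 112.0335.
At the ceiling p = 92.7, quantity supplied = (92.7 − 71.75)/7.5 = 2.7933.
Willingness to pay at q' = 2.7933: 149.9 − 7.05·2.7933 = 130.2072.
Δq = 5.3711 − 2.7933 = 2.5778; wedge = 130.2072 − 92.7 = 37.5072.
Welfare loss = ½ × 2.5778 × 37.5072 = 48.34.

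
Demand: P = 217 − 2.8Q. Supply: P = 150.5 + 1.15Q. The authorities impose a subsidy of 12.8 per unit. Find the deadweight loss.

Competitive equilibrium: 217 − 2.8Q = 150.5 + 1.15Q → Q* = 16.8354, P* = 169.8608.
The subsidy lowers effective supply by 12.8: P = 137.7 + 1.15Q.
New quantity: 217 − 2.8Q = 137.7 + 1.15Q → Q' = 20.0759.
Overproduction ΔQ = 20.0759 − 16.8354 = 3.2405; wedge = subsidy = 12.8.
Deadweight loss = ½ × 3.2405 × 12.8 = 20.74.

20.74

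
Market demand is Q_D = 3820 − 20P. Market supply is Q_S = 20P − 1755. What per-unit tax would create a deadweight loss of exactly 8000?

40

In inverse form: demand P = 191 − 0.05Q, supply P = 87.75 + 0.05Q.
Competitive equilibrium: 191 − 0.05Q = 87.75 + 0.05Q → Q* = 1032.5, P* = 139.375.
A tax t gives ΔQ = t/0.1 and wedge t, so DWL = t²/0.2.
t²/0.2 = 8000 → t² = 1600 → t = 40.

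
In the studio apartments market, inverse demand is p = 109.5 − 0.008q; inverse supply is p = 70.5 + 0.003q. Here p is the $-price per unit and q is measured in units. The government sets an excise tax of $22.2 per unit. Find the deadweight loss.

$22401.82

Competitive equilibrium: 109.5 − 0.008q = 70.5 + 0.003q → q* = 3545.4545, p* = 81.1364.
With the tax, the buyer price exceeds the seller price by 22.2: (109.5 − 0.008q) − (70.5 + 0.003q) = 22.2 → q' = 1527.2727.
Δq = 3545.4545 − 1527.2727 = 2018.1818; the wedge equals the tax, 22.2.
Welfare loss = ½ × 2018.1818 × 22.2 = $22401.82.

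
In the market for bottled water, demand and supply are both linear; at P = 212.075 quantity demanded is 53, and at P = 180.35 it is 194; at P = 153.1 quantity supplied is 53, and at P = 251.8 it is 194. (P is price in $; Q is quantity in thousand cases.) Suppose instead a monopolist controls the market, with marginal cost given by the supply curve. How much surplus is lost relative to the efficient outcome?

$241.35 thousand

Demand slope = (180.35 − 212.075)/(194 − 53) = −0.225, so P = 224 − 0.225Q.
Supply slope = (251.8 − 153.1)/(194 − 53) = 0.7, so P = 116 + 0.7Q.
Competitive equilibrium: 224 − 0.225Q = 116 + 0.7Q → Q* = 116.7568, P* = 197.7297.
Marginal revenue: MR = 224 − 0.45Q. Set MR = MC: 224 − 0.45Q = 116 + 0.7Q → Q_m = 93.913.
Price P_m = 224 − 0.225·93.913 = 202.8696; MC(Q_m) = 116 + 0.7·93.913 = 181.7391.
Competitive Q* = 116.7568, so ΔQ = 22.8438; wedge = 202.8696 − 181.7391 = 21.1305.
The triangle = ½ × 22.8438 × 21.1305 = $241.35 thousand.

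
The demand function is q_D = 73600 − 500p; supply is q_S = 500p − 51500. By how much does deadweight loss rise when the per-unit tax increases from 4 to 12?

In inverse form: demand p = 147.2 − 0.002q, supply p = 103 + 0.002q.
Competitive equilibrium: 147.2 − 0.002q = 103 + 0.002q → q* = 11050, p* = 125.1.
For a per-unit tax t: Δq = t/0.004, so DWL = ½·t·(t/0.004) = t²/0.008.
At t = 4: DWL = 2000. At t = 12: DWL = 18000.
Increase = 18000 − 2000 = 16000.

16000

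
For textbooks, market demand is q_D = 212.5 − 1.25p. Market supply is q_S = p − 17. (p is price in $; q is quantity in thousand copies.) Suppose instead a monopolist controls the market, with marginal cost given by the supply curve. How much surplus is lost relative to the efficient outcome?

$615.62 thousand

In inverse form: demand p = 170 − 0.8q, supply p = 17 + q.
Competitive equilibrium: 170 − 0.8q = 17 + q → q* = 85, p* = 102.
Marginal revenue: MR = 170 − 1.6q. Set MR = MC: 170 − 1.6q = 17 + q → q_m = 58.8462.
Price p_m = 170 − 0.8·58.8462 = 122.923; MC(q_m) = 17 + 1·58.8462 = 75.8462.
Competitive q* = 85, so Δq = 26.1538; wedge = 122.923 − 75.8462 = 47.0768.
Deadweight loss = ½ × 26.1538 × 47.0768 = $615.62 thousand.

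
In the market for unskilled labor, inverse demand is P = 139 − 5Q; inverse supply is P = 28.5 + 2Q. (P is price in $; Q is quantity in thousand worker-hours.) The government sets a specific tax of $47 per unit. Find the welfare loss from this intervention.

$157.79 thousand

Competitive equilibrium: 139 − 5Q = 28.5 + 2Q → Q* = 15.7857, P* = 60.0714.
With the tax, the buyer price exceeds the seller price by 47: (139 − 5Q) − (28.5 + 2Q) = 47 → Q' = 9.0714.
ΔQ = 15.7857 − 9.0714 = 6.7143; the wedge equals the tax, 47.
The triangle = ½ × 6.7143 × 47 = $157.79 thousand.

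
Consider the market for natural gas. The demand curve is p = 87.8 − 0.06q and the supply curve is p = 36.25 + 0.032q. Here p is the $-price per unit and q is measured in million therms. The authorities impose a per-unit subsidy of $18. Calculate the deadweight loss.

$1760.87 million

Competitive equilibrium: 87.8 − 0.06q = 36.25 + 0.032q → q* = 560.3261, p* = 54.1804.
The subsidy lowers effective supply by 18: p = 18.25 + 0.032q.
New quantity: 87.8 − 0.06q = 18.25 + 0.032q → q' = 755.9783.
Overproduction Δq = 755.9783 − 560.3261 = 195.6522; wedge = subsidy = 18.
Welfare loss = ½ × 195.6522 × 18 = $1760.87 million.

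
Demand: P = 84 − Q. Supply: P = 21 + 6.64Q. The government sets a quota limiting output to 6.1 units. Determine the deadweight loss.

17.59

Competitive equilibrium: 84 − Q = 21 + 6.64Q → Q* = 8.2461, P* = 75.7539.
At Q = 6.1: demand price = 84 − 1·6.1 = 77.9; supply price = 21 + 6.64·6.1 = 61.504.
ΔQ = 8.2461 − 6.1 = 2.1461; wedge = 77.9 − 61.504 = 16.396.
Welfare loss = ½ × 2.1461 × 16.396 = 17.59.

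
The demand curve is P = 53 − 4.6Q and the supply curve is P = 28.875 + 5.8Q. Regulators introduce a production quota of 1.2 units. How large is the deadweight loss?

6.52

Competitive equilibrium: 53 − 4.6Q = 28.875 + 5.8Q → Q* = 2.3197, P* = 42.3293.
At Q = 1.2: demand price = 53 − 4.6·1.2 = 47.48; supply price = 28.875 + 5.8·1.2 = 35.835.
ΔQ = 2.3197 − 1.2 = 1.1197; wedge = 47.48 − 35.835 = 11.645.
Welfare loss = ½ × 1.1197 × 11.645 = 6.52.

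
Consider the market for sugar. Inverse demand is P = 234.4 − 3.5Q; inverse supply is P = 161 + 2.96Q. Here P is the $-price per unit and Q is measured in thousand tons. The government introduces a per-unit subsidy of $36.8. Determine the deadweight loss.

$104.82 thousand

Competitive equilibrium: 234.4 − 3.5Q = 161 + 2.96Q → Q* = 11.3622, P* = 194.6322.
The subsidy lowers effective supply by 36.8: P = 124.2 + 2.96Q.
New quantity: 234.4 − 3.5Q = 124.2 + 2.96Q → Q' = 17.0588.
Overproduction ΔQ = 17.0588 − 11.3622 = 5.6966; wedge = subsidy = 36.8.
Deadweight loss = ½ × 5.6966 × 36.8 = $104.82 thousand.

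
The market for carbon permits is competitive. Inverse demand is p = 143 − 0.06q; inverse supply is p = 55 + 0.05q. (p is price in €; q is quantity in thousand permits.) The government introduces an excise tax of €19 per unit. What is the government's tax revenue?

€11918.18 thousand

Competitive equilibrium: 143 − 0.06q = 55 + 0.05q → q* = 800, p* = 95.
With the tax, the buyer price exceeds the seller price by 19: (143 − 0.06q) − (55 + 0.05q) = 19 → q' = 627.2727.
Tax revenue = 19 × 627.2727 = €11918.18 thousand.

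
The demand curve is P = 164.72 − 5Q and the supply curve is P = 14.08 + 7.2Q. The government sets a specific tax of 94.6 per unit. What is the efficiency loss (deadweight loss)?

366.77

Competitive equilibrium: 164.72 − 5Q = 14.08 + 7.2Q → Q* = 12.3475, P* = 102.9823.
With the tax, the buyer price exceeds the seller price by 94.6: (164.72 − 5Q) − (14.08 + 7.2Q) = 94.6 → Q' = 4.5934.
ΔQ = 12.3475 − 4.5934 = 7.7541; the wedge equals the tax, 94.6.
Welfare loss = ½ × 7.7541 × 94.6 = 366.77.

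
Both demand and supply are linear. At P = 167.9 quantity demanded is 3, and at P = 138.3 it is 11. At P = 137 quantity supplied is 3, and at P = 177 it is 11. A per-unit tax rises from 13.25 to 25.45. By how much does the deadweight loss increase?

27.13

Demand slope = (138.3 − 167.9)/(11 − 3) = −3.7, so P = 179 − 3.7Q.
Supply slope = (177 − 137)/(11 − 3) = 5, so P = 122 + 5Q.
Competitive equilibrium: 179 − 3.7Q = 122 + 5Q → Q* = 6.5517, P* = 154.7586.
For a per-unit tax t: ΔQ = t/8.7, so DWL = ½·t·(t/8.7) = t²/17.4.
At t = 13.25: DWL = 10.09. At t = 25.45: DWL = 37.224.
Increase = 37.224 − 10.09 = 27.13.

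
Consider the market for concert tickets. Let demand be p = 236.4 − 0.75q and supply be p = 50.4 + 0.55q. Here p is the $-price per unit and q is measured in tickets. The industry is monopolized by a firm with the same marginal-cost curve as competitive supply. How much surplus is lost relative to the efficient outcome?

$1781.01

Competitive equilibrium: 236.4 − 0.75q = 50.4 + 0.55q → q* = 143.0769, p* = 129.0923.
Marginal revenue: MR = 236.4 − 1.5q. Set MR = MC: 236.4 − 1.5q = 50.4 + 0.55q → q_m = 90.7317.
Price p_m = 236.4 − 0.75·90.7317 = 168.3512; MC(q_m) = 50.4 + 0.55·90.7317 = 100.3024.
Competitive q* = 143.0769, so Δq = 52.3452; wedge = 168.3512 − 100.3024 = 68.0488.
Deadweight loss = ½ × 52.3452 × 68.0488 = $1781.01.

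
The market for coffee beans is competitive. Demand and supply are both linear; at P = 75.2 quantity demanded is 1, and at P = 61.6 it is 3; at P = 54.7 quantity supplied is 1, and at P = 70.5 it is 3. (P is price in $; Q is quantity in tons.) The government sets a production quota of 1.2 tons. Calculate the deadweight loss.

$10.49

Demand slope = (61.6 − 75.2)/(3 − 1) = −6.8, so P = 82 − 6.8Q.
Supply slope = (70.5 − 54.7)/(3 − 1) = 7.9, so P = 46.8 + 7.9Q.
Competitive equilibrium: 82 − 6.8Q = 46.8 + 7.9Q → Q* = 2.3946, P* = 65.717.
At Q = 1.2: demand price = 82 − 6.8·1.2 = 73.84; supply price = 46.8 + 7.9·1.2 = 56.28.
ΔQ = 2.3946 − 1.2 = 1.1946; wedge = 73.84 − 56.28 = 17.56.
Deadweight loss = ½ × 1.1946 × 17.56 = $10.49.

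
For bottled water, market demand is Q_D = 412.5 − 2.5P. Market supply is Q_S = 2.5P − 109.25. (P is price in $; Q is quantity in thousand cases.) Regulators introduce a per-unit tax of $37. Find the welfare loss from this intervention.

In inverse form: demand P = 165 − 0.4Q, supply P = 43.7 + 0.4Q.
Competitive equilibrium: 165 − 0.4Q = 43.7 + 0.4Q → Q* = 151.625, P* = 104.35.
With the tax, the buyer price exceeds the seller price by 37: (165 − 0.4Q) − (43.7 + 0.4Q) = 37 → Q' = 105.375.
ΔQ = 151.625 − 105.375 = 46.25; the wedge equals the tax, 37.
DWL = ½ × 46.25 × 37 = $855.625 thousand.

$855.625 thousand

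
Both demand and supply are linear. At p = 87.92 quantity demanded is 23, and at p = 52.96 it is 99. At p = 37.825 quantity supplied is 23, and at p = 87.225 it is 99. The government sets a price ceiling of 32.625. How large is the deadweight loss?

Demand slope = (52.96 − 87.92)/(99 − 23) = −0.46, so p = 98.5 − 0.46q.
Supply slope = (87.225 − 37.825)/(99 − 23) = 0.65, so p = 22.875 + 0.65q.
Competitive equilibrium: 98.5 − 0.46q = 22.875 + 0.65q → q* = 68.1306, p* = 67.1599.
At the ceiling p = 32.625, quantity supplied = (32.625 − 22.875)/0.65 = 15.
Willingness to pay at q' = 15: 98.5 − 0.46·15 = 91.6.
Δq = 68.1306 − 15 = 53.1306; wedge = 91.6 − 32.625 = 58.975.
Welfare loss = ½ × 53.1306 × 58.975 = 1566.69.

1566.69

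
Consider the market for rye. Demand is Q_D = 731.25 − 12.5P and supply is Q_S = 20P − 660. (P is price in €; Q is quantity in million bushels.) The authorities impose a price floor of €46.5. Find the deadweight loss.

In inverse form: demand P = 58.5 − 0.08Q, supply P = 33 + 0.05Q.
Competitive equilibrium: 58.5 − 0.08Q = 33 + 0.05Q → Q* = 196.1538, P* = 42.8077.
At the floor P = 46.5, quantity demanded = (58.5 − 46.5)/0.08 = 150.
Sellers' marginal cost at Q' = 150: 33 + 0.05·150 = 40.5.
ΔQ = 196.1538 − 150 = 46.1538; wedge = 46.5 − 40.5 = 6.
DWL = ½ × 46.1538 × 6 = €138.46 million.

€138.46 million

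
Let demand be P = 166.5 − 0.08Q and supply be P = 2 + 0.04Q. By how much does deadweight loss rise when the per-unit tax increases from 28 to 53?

Competitive equilibrium: 166.5 − 0.08Q = 2 + 0.04Q → Q* = 1370.8333, P* = 56.8333.
For a per-unit tax t: ΔQ = t/0.12, so DWL = ½·t·(t/0.12) = t²/0.24.
At t = 28: DWL = 3266.667. At t = 53: DWL = 11704.167.
Increase = 11704.167 − 3266.667 = 8437.50.

8437.50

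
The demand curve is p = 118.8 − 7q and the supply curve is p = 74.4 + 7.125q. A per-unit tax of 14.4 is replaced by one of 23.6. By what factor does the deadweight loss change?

Competitive equilibrium: 118.8 − 7q = 74.4 + 7.125q → q* = 3.1434, p* = 96.7965.
For a per-unit tax t: Δq = t/14.125, so DWL = ½·t·(t/14.125) = t²/28.25.
At t = 14.4: DWL = 7.340. At t = 23.6: DWL = 19.715.
Ratio = (23.6/14.4)² = 2.686.

2.686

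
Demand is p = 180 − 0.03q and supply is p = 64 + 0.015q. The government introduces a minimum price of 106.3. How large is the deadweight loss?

330.03

Competitive equilibrium: 180 − 0.03q = 64 + 0.015q → q* = 2577.7778, p* = 102.6667.
At the floor p = 106.3, quantity demanded = (180 − 106.3)/0.03 = 2456.6667.
Sellers' marginal cost at q' = 2456.6667: 64 + 0.015·2456.6667 = 100.85.
Δq = 2577.7778 − 2456.6667 = 121.1111; wedge = 106.3 − 100.85 = 5.45.
Deadweight loss = ½ × 121.1111 × 5.45 = 330.03.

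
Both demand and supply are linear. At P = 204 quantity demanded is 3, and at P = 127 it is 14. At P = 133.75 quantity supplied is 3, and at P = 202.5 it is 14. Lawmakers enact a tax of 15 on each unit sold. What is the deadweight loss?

Demand slope = (127 − 204)/(14 − 3) = −7, so P = 225 − 7Q.
Supply slope = (202.5 − 133.75)/(14 − 3) = 6.25, so P = 115 + 6.25Q.
Competitive equilibrium: 225 − 7Q = 115 + 6.25Q → Q* = 8.3019, P* = 166.8868.
With the tax, the buyer price exceeds the seller price by 15: (225 − 7Q) − (115 + 6.25Q) = 15 → Q' = 7.1698.
ΔQ = 8.3019 − 7.1698 = 1.1321; the wedge equals the tax, 15.
The triangle = ½ × 1.1321 × 15 = 8.49.

8.49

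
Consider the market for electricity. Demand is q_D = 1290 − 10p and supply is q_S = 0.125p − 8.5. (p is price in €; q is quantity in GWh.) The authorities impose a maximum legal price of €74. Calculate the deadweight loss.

€186.22

In inverse form: demand p = 129 − 0.1q, supply p = 68 + 8q.
Competitive equilibrium: 129 − 0.1q = 68 + 8q → q* = 7.5309, p* = 128.2469.
At the ceiling p = 74, quantity supplied = (74 − 68)/8 = 0.75.
Willingness to pay at q' = 0.75: 129 − 0.1·0.75 = 128.925.
Δq = 7.5309 − 0.75 = 6.7809; wedge = 128.925 − 74 = 54.925.
Deadweight loss = ½ × 6.7809 × 54.925 = €186.22.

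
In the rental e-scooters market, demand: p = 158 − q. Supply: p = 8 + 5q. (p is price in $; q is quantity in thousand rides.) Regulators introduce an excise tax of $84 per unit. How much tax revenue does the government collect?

Competitive equilibrium: 158 − q = 8 + 5q → q* = 25, p* = 133.
With the tax, the buyer price exceeds the seller price by 84: (158 − q) − (8 + 5q) = 84 → q' = 11.
Tax revenue = 84 × 11 = $924 thousand.

$924 thousand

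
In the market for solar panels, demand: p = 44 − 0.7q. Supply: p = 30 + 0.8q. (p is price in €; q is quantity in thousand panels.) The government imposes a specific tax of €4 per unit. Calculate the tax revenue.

Competitive equilibrium: 44 − 0.7q = 30 + 0.8q → q* = 9.3333, p* = 37.4667.
With the tax, the buyer price exceeds the seller price by 4: (44 − 0.7q) − (30 + 0.8q) = 4 → q' = 6.6667.
Tax revenue = 4 × 6.6667 = €26.67 thousand.

€26.67 thousand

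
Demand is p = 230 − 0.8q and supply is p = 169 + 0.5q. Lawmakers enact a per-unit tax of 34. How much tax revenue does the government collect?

706.15

Competitive equilibrium: 230 − 0.8q = 169 + 0.5q → q* = 46.9231, p* = 192.4615.
With the tax, the buyer price exceeds the seller price by 34: (230 − 0.8q) − (169 + 0.5q) = 34 → q' = 20.7692.
Tax revenue = 34 × 20.7692 = 706.15.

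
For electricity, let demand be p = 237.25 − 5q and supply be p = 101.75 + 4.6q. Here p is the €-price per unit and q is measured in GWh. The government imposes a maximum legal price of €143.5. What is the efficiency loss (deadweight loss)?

Competitive equilibrium: 237.25 − 5q = 101.75 + 4.6q → q* = 14.1146, p* = 166.6771.
At the ceiling p = 143.5, quantity supplied = (143.5 − 101.75)/4.6 = 9.0761.
Willingness to pay at q' = 9.0761: 237.25 − 5·9.0761 = 191.8695.
Δq = 14.1146 − 9.0761 = 5.0385; wedge = 191.8695 − 143.5 = 48.3695.
Deadweight loss = ½ × 5.0385 × 48.3695 = €121.85.

€121.85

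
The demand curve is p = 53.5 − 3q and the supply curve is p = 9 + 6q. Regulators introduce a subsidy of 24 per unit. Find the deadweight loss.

32

Competitive equilibrium: 53.5 − 3q = 9 + 6q → q* = 4.9444, p* = 38.6667.
The subsidy lowers effective supply by 24: p = 6q − 15.
New quantity: 53.5 − 3q = 6q − 15 → q' = 7.6111.
Overproduction Δq = 7.6111 − 4.9444 = 2.6667; wedge = subsidy = 24.
DWL = ½ × 2.6667 × 24 = 32.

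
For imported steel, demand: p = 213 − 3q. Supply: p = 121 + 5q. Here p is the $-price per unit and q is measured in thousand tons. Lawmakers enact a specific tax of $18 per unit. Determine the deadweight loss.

Competitive equilibrium: 213 − 3q = 121 + 5q → q* = 11.5, p* = 178.5.
With the tax, the buyer price exceeds the seller price by 18: (213 − 3q) − (121 + 5q) = 18 → q' = 9.25.
Δq = 11.5 − 9.25 = 2.25; the wedge equals the tax, 18.
The triangle = ½ × 2.25 × 18 = $20.25 thousand.

$20.25 thousand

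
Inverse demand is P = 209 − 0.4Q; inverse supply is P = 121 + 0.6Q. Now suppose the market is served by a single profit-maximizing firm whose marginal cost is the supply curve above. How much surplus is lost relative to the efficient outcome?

Competitive equilibrium: 209 − 0.4Q = 121 + 0.6Q → Q* = 88, P* = 173.8.
Marginal revenue: MR = 209 − 0.8Q. Set MR = MC: 209 − 0.8Q = 121 + 0.6Q → Q_m = 62.8571.
Price P_m = 209 − 0.4·62.8571 = 183.8572; MC(Q_m) = 121 + 0.6·62.8571 = 158.7143.
Competitive Q* = 88, so ΔQ = 25.1429; wedge = 183.8572 − 158.7143 = 25.1429.
The triangle = ½ × 25.1429 × 25.1429 = 316.08.

316.08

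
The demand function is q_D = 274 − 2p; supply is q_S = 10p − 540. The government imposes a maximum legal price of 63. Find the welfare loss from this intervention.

700.83

In inverse form: demand p = 137 − 0.5q, supply p = 54 + 0.1q.
Competitive equilibrium: 137 − 0.5q = 54 + 0.1q → q* = 138.3333, p* = 67.8333.
At the ceiling p = 63, quantity supplied = (63 − 54)/0.1 = 90.
Willingness to pay at q' = 90: 137 − 0.5·90 = 92.
Δq = 138.3333 − 90 = 48.3333; wedge = 92 − 63 = 29.
DWL = ½ × 48.3333 × 29 = 700.83.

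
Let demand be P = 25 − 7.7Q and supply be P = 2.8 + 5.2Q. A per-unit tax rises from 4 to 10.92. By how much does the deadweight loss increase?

Competitive equilibrium: 25 − 7.7Q = 2.8 + 5.2Q → Q* = 1.7209, P* = 11.7488.
For a per-unit tax t: ΔQ = t/12.9, so DWL = ½·t·(t/12.9) = t²/25.8.
At t = 4: DWL = 0.62. At t = 10.92: DWL = 4.622.
Increase = 4.622 − 0.62 = 4.

4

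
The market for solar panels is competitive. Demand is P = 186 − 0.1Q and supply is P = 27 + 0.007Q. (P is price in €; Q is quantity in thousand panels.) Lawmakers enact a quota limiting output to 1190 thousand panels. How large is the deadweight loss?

€4686.86 thousand

Competitive equilibrium: 186 − 0.1Q = 27 + 0.007Q → Q* = 1485.9813, P* = 37.4019.
At Q = 1190: demand price = 186 − 0.1·1190 = 67; supply price = 27 + 0.007·1190 = 35.33.
ΔQ = 1485.9813 − 1190 = 295.9813; wedge = 67 − 35.33 = 31.67.
Deadweight loss = ½ × 295.9813 × 31.67 = €4686.86 thousand.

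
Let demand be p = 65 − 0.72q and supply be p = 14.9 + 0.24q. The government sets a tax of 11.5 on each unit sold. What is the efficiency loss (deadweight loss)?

68.88

Competitive equilibrium: 65 − 0.72q = 14.9 + 0.24q → q* = 52.1875, p* = 27.425.
With the tax, the buyer price exceeds the seller price by 11.5: (65 − 0.72q) − (14.9 + 0.24q) = 11.5 → q' = 40.2083.
Δq = 52.1875 − 40.2083 = 11.9792; the wedge equals the tax, 11.5.
The triangle = ½ × 11.9792 × 11.5 = 68.88.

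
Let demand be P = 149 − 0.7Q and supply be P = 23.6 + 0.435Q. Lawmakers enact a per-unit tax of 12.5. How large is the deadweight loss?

68.83

Competitive equilibrium: 149 − 0.7Q = 23.6 + 0.435Q → Q* = 110.4846, P* = 71.6608.
With the tax, the buyer price exceeds the seller price by 12.5: (149 − 0.7Q) − (23.6 + 0.435Q) = 12.5 → Q' = 99.4714.
ΔQ = 110.4846 − 99.4714 = 11.0132; the wedge equals the tax, 12.5.
DWL = ½ × 11.0132 × 12.5 = 68.83.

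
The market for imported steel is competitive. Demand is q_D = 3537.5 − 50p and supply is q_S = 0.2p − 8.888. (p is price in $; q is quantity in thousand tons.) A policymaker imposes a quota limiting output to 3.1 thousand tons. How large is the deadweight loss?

In inverse form: demand p = 70.75 − 0.02q, supply p = 44.44 + 5q.
Competitive equilibrium: 70.75 − 0.02q = 44.44 + 5q → q* = 5.241, p* = 70.6452.
At q = 3.1: demand price = 70.75 − 0.02·3.1 = 70.688; supply price = 44.44 + 5·3.1 = 59.94.
Δq = 5.241 − 3.1 = 2.141; wedge = 70.688 − 59.94 = 10.748.
Deadweight loss = ½ × 2.141 × 10.748 = $11.51 thousand.

$11.51 thousand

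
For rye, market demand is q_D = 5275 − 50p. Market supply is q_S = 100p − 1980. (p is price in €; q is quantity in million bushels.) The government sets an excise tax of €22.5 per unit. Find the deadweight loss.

In inverse form: demand p = 105.5 − 0.02q, supply p = 19.8 + 0.01q.
Competitive equilibrium: 105.5 − 0.02q = 19.8 + 0.01q → q* = 2856.6667, p* = 48.3667.
With the tax, the buyer price exceeds the seller price by 22.5: (105.5 − 0.02q) − (19.8 + 0.01q) = 22.5 → q' = 2106.6667.
Δq = 2856.6667 − 2106.6667 = 750; the wedge equals the tax, 22.5.
The triangle = ½ × 750 × 22.5 = €8437.50 million.

€8437.50 million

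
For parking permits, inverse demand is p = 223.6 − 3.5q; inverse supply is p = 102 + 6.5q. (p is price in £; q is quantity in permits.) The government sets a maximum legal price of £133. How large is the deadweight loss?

£273.12

Competitive equilibrium: 223.6 − 3.5q = 102 + 6.5q → q* = 12.16, p* = 181.04.
At the ceiling p = 133, quantity supplied = (133 − 102)/6.5 = 4.7692.
Willingness to pay at q' = 4.7692: 223.6 − 3.5·4.7692 = 206.9078.
Δq = 12.16 − 4.7692 = 7.3908; wedge = 206.9078 − 133 = 73.9078.
DWL = ½ × 7.3908 × 73.9078 = £273.12.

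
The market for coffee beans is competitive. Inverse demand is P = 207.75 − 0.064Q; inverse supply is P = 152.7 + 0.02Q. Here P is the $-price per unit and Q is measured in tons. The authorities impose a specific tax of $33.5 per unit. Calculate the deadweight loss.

$6680.06

Competitive equilibrium: 207.75 − 0.064Q = 152.7 + 0.02Q → Q* = 655.3571, P* = 165.8071.
With the tax, the buyer price exceeds the seller price by 33.5: (207.75 − 0.064Q) − (152.7 + 0.02Q) = 33.5 → Q' = 256.5476.
ΔQ = 655.3571 − 256.5476 = 398.8095; the wedge equals the tax, 33.5.
Welfare loss = ½ × 398.8095 × 33.5 = $6680.06.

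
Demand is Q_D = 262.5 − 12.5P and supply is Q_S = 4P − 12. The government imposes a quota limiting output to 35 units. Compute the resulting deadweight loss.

In inverse form: demand P = 21 − 0.08Q, supply P = 3 + 0.25Q.
Competitive equilibrium: 21 − 0.08Q = 3 + 0.25Q → Q* = 54.5455, P* = 16.6364.
At Q = 35: demand price = 21 − 0.08·35 = 18.2; supply price = 3 + 0.25·35 = 11.75.
ΔQ = 54.5455 − 35 = 19.5455; wedge = 18.2 − 11.75 = 6.45.
Welfare loss = ½ × 19.5455 × 6.45 = 63.03.

63.03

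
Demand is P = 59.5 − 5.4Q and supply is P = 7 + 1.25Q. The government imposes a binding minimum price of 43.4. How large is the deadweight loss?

Competitive equilibrium: 59.5 − 5.4Q = 7 + 1.25Q → Q* = 7.89474, P* = 16.86842.
At the floor P = 43.4, quantity demanded = (59.5 − 43.4)/5.4 = 2.98148.
Sellers' marginal cost at Q' = 2.98148: 7 + 1.25·2.98148 = 10.72685.
ΔQ = 7.89474 − 2.98148 = 4.91326; wedge = 43.4 − 10.72685 = 32.67315.
DWL = ½ × 4.91326 × 32.67315 = 80.27.

80.27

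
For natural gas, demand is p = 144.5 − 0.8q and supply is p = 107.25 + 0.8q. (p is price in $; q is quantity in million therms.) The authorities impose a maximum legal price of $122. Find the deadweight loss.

Competitive equilibrium: 144.5 − 0.8q = 107.25 + 0.8q → q* = 23.2813, p* = 125.875.
At the ceiling p = 122, quantity supplied = (122 − 107.25)/0.8 = 18.4375.
Willingness to pay at q' = 18.4375: 144.5 − 0.8·18.4375 = 129.75.
Δq = 23.2813 − 18.4375 = 4.8438; wedge = 129.75 − 122 = 7.75.
The triangle = ½ × 4.8438 × 7.75 = $18.77 million.

$18.77 million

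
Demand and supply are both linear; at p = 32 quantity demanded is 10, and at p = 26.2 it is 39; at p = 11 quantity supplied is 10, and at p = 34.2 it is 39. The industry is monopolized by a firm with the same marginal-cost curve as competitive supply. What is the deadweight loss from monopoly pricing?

13.35

Demand slope = (26.2 − 32)/(39 − 10) = −0.2, so p = 34 − 0.2q.
Supply slope = (34.2 − 11)/(39 − 10) = 0.8, so p = 3 + 0.8q.
Competitive equilibrium: 34 − 0.2q = 3 + 0.8q → q* = 31, p* = 27.8.
Marginal revenue: MR = 34 − 0.4q. Set MR = MC: 34 − 0.4q = 3 + 0.8q → q_m = 25.8333.
Price p_m = 34 − 0.2·25.8333 = 28.8333; MC(q_m) = 3 + 0.8·25.8333 = 23.6666.
Competitive q* = 31, so Δq = 5.1667; wedge = 28.8333 − 23.6666 = 5.1667.
Welfare loss = ½ × 5.1667 × 5.1667 = 13.35.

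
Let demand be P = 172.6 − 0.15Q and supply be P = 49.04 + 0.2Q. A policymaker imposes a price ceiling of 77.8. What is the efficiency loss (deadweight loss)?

Competitive equilibrium: 172.6 − 0.15Q = 49.04 + 0.2Q → Q* = 353.02857, P* = 119.64571.
At the ceiling P = 77.8, quantity supplied = (77.8 − 49.04)/0.2 = 143.8.
Willingness to pay at Q' = 143.8: 172.6 − 0.15·143.8 = 151.03.
ΔQ = 353.02857 − 143.8 = 209.22857; wedge = 151.03 − 77.8 = 73.23.
The triangle = ½ × 209.22857 × 73.23 = 7660.90.

7660.90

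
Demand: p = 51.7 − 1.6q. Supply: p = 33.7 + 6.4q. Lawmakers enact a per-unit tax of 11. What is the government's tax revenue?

9.625

Competitive equilibrium: 51.7 − 1.6q = 33.7 + 6.4q → q* = 2.25, p* = 48.1.
With the tax, the buyer price exceeds the seller price by 11: (51.7 − 1.6q) − (33.7 + 6.4q) = 11 → q' = 0.875.
Tax revenue = 11 × 0.875 = 9.625.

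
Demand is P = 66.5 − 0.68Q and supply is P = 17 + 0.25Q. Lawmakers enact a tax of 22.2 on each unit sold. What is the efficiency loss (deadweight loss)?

Competitive equilibrium: 66.5 − 0.68Q = 17 + 0.25Q → Q* = 53.2258, P* = 30.3065.
With the tax, the buyer price exceeds the seller price by 22.2: (66.5 − 0.68Q) − (17 + 0.25Q) = 22.2 → Q' = 29.3548.
ΔQ = 53.2258 − 29.3548 = 23.871; the wedge equals the tax, 22.2.
DWL = ½ × 23.871 × 22.2 = 264.97.

264.97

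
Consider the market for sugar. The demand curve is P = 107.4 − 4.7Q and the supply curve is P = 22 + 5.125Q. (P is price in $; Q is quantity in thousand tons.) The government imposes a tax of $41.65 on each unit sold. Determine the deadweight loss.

Competitive equilibrium: 107.4 − 4.7Q = 22 + 5.125Q → Q* = 8.6921, P* = 66.5471.
With the tax, the buyer price exceeds the seller price by 41.65: (107.4 − 4.7Q) − (22 + 5.125Q) = 41.65 → Q' = 4.4529.
ΔQ = 8.6921 − 4.4529 = 4.2392; the wedge equals the tax, 41.65.
DWL = ½ × 4.2392 × 41.65 = $88.28 thousand.

$88.28 thousand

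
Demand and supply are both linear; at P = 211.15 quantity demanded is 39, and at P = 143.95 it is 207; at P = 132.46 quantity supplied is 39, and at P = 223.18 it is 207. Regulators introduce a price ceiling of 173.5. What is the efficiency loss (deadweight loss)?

27.96

Demand slope = (143.95 − 211.15)/(207 − 39) = −0.4, so P = 226.75 − 0.4Q.
Supply slope = (223.18 − 132.46)/(207 − 39) = 0.54, so P = 111.4 + 0.54Q.
Competitive equilibrium: 226.75 − 0.4Q = 111.4 + 0.54Q → Q* = 122.7128, P* = 177.6649.
At the ceiling P = 173.5, quantity supplied = (173.5 − 111.4)/0.54 = 115.
Willingness to pay at Q' = 115: 226.75 − 0.4·115 = 180.75.
ΔQ = 122.7128 − 115 = 7.7128; wedge = 180.75 − 173.5 = 7.25.
Deadweight loss = ½ × 7.7128 × 7.25 = 27.96.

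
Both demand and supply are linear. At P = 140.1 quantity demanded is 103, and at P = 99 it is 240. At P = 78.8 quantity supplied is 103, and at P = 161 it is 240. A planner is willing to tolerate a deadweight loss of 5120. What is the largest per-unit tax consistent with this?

Demand slope = (99 − 140.1)/(240 − 103) = −0.3, so P = 171 − 0.3Q.
Supply slope = (161 − 78.8)/(240 − 103) = 0.6, so P = 17 + 0.6Q.
Competitive equilibrium: 171 − 0.3Q = 17 + 0.6Q → Q* = 171.1111, P* = 119.6667.
A tax t gives ΔQ = t/0.9 and wedge t, so DWL = t²/1.8.
t²/1.8 = 5120 → t² = 9216 → t = 96.

96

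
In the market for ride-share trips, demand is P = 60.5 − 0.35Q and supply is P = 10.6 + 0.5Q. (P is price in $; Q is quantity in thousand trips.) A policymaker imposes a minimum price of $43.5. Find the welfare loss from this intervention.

Competitive equilibrium: 60.5 − 0.35Q = 10.6 + 0.5Q → Q* = 58.7059, P* = 39.9529.
At the floor P = 43.5, quantity demanded = (60.5 − 43.5)/0.35 = 48.5714.
Sellers' marginal cost at Q' = 48.5714: 10.6 + 0.5·48.5714 = 34.8857.
ΔQ = 58.7059 − 48.5714 = 10.1345; wedge = 43.5 − 34.8857 = 8.6143.
The triangle = ½ × 10.1345 × 8.6143 = $43.65 thousand.

$43.65 thousand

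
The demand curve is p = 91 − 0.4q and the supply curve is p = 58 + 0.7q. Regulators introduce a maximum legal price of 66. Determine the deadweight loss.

189.69

Competitive equilibrium: 91 − 0.4q = 58 + 0.7q → q* = 30, p* = 79.
At the ceiling p = 66, quantity supplied = (66 − 58)/0.7 = 11.4286.
Willingness to pay at q' = 11.4286: 91 − 0.4·11.4286 = 86.4286.
Δq = 30 − 11.4286 = 18.5714; wedge = 86.4286 − 66 = 20.4286.
DWL = ½ × 18.5714 × 20.4286 = 189.69.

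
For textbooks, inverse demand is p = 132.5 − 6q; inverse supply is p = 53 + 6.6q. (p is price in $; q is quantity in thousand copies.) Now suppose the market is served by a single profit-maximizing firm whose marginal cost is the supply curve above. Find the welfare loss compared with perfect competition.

$26.10 thousand

Competitive equilibrium: 132.5 − 6q = 53 + 6.6q → q* = 6.3095, p* = 94.6429.
Marginal revenue: MR = 132.5 − 12q. Set MR = MC: 132.5 − 12q = 53 + 6.6q → q_m = 4.2742.
Price p_m = 132.5 − 6·4.2742 = 106.8548; MC(q_m) = 53 + 6.6·4.2742 = 81.2097.
Competitive q* = 6.3095, so Δq = 2.0353; wedge = 106.8548 − 81.2097 = 25.6451.
DWL = ½ × 2.0353 × 25.6451 = $26.10 thousand.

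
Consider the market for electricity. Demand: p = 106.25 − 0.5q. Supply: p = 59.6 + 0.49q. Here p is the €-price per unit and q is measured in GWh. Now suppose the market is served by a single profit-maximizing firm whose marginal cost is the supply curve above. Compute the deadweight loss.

Competitive equilibrium: 106.25 − 0.5q = 59.6 + 0.49q → q* = 47.1212, p* = 82.6894.
Marginal revenue: MR = 106.25 − q. Set MR = MC: 106.25 − q = 59.6 + 0.49q → q_m = 31.3087.
Price p_m = 106.25 − 0.5·31.3087 = 90.5957; MC(q_m) = 59.6 + 0.49·31.3087 = 74.9413.
Competitive q* = 47.1212, so Δq = 15.8125; wedge = 90.5957 − 74.9413 = 15.6544.
Welfare loss = ½ × 15.8125 × 15.6544 = €123.77.

€123.77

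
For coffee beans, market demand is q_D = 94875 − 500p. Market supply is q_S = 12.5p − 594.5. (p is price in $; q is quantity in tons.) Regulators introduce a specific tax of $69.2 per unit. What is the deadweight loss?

In inverse form: demand p = 189.75 − 0.002q, supply p = 47.56 + 0.08q.
Competitive equilibrium: 189.75 − 0.002q = 47.56 + 0.08q → q* = 1734.0244, p* = 186.282.
With the tax, the buyer price exceeds the seller price by 69.2: (189.75 − 0.002q) − (47.56 + 0.08q) = 69.2 → q' = 890.122.
Δq = 1734.0244 − 890.122 = 843.9024; the wedge equals the tax, 69.2.
Deadweight loss = ½ × 843.9024 × 69.2 = $29199.02.

$29199.02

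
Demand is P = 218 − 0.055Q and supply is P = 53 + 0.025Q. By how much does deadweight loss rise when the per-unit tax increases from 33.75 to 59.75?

15193.75

Competitive equilibrium: 218 − 0.055Q = 53 + 0.025Q → Q* = 2062.5, P* = 104.5625.
For a per-unit tax t: ΔQ = t/0.08, so DWL = ½·t·(t/0.08) = t²/0.16.
At t = 33.75: DWL = 7119.141. At t = 59.75: DWL = 22312.891.
Increase = 22312.891 − 7119.141 = 15193.75.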